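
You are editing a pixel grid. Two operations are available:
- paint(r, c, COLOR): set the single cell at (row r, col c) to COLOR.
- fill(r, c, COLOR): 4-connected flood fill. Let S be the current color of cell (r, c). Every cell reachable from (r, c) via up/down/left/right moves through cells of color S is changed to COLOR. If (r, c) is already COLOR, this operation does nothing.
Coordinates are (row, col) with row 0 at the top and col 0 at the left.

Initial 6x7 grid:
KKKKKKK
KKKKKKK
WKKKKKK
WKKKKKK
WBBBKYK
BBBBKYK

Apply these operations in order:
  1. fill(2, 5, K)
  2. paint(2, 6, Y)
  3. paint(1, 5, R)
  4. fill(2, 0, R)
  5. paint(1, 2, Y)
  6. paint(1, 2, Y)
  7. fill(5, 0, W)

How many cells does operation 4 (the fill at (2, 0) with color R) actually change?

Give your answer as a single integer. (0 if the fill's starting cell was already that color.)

After op 1 fill(2,5,K) [0 cells changed]:
KKKKKKK
KKKKKKK
WKKKKKK
WKKKKKK
WBBBKYK
BBBBKYK
After op 2 paint(2,6,Y):
KKKKKKK
KKKKKKK
WKKKKKY
WKKKKKK
WBBBKYK
BBBBKYK
After op 3 paint(1,5,R):
KKKKKKK
KKKKKRK
WKKKKKY
WKKKKKK
WBBBKYK
BBBBKYK
After op 4 fill(2,0,R) [3 cells changed]:
KKKKKKK
KKKKKRK
RKKKKKY
RKKKKKK
RBBBKYK
BBBBKYK

Answer: 3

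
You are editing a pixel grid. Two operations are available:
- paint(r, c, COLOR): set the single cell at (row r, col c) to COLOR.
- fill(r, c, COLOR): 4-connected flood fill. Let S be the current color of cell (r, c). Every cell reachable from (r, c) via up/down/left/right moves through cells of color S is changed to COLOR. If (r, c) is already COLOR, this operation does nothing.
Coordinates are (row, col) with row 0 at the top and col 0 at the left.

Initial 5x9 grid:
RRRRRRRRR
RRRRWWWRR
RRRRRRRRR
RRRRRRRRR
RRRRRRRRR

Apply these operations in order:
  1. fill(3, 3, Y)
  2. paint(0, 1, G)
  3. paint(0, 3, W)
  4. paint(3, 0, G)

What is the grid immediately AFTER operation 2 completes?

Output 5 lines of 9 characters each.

Answer: YGYYYYYYY
YYYYWWWYY
YYYYYYYYY
YYYYYYYYY
YYYYYYYYY

Derivation:
After op 1 fill(3,3,Y) [42 cells changed]:
YYYYYYYYY
YYYYWWWYY
YYYYYYYYY
YYYYYYYYY
YYYYYYYYY
After op 2 paint(0,1,G):
YGYYYYYYY
YYYYWWWYY
YYYYYYYYY
YYYYYYYYY
YYYYYYYYY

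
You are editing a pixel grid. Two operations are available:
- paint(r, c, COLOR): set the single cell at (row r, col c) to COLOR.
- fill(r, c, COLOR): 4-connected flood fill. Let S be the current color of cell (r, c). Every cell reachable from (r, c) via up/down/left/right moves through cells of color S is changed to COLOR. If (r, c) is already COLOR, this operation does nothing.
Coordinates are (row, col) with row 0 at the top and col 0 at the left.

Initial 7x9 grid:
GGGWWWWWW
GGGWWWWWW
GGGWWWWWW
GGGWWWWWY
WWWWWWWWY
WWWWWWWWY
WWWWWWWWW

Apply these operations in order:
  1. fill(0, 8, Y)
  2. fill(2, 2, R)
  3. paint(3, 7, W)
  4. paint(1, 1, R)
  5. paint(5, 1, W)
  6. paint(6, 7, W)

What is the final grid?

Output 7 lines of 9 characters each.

Answer: RRRYYYYYY
RRRYYYYYY
RRRYYYYYY
RRRYYYYWY
YYYYYYYYY
YWYYYYYYY
YYYYYYYWY

Derivation:
After op 1 fill(0,8,Y) [48 cells changed]:
GGGYYYYYY
GGGYYYYYY
GGGYYYYYY
GGGYYYYYY
YYYYYYYYY
YYYYYYYYY
YYYYYYYYY
After op 2 fill(2,2,R) [12 cells changed]:
RRRYYYYYY
RRRYYYYYY
RRRYYYYYY
RRRYYYYYY
YYYYYYYYY
YYYYYYYYY
YYYYYYYYY
After op 3 paint(3,7,W):
RRRYYYYYY
RRRYYYYYY
RRRYYYYYY
RRRYYYYWY
YYYYYYYYY
YYYYYYYYY
YYYYYYYYY
After op 4 paint(1,1,R):
RRRYYYYYY
RRRYYYYYY
RRRYYYYYY
RRRYYYYWY
YYYYYYYYY
YYYYYYYYY
YYYYYYYYY
After op 5 paint(5,1,W):
RRRYYYYYY
RRRYYYYYY
RRRYYYYYY
RRRYYYYWY
YYYYYYYYY
YWYYYYYYY
YYYYYYYYY
After op 6 paint(6,7,W):
RRRYYYYYY
RRRYYYYYY
RRRYYYYYY
RRRYYYYWY
YYYYYYYYY
YWYYYYYYY
YYYYYYYWY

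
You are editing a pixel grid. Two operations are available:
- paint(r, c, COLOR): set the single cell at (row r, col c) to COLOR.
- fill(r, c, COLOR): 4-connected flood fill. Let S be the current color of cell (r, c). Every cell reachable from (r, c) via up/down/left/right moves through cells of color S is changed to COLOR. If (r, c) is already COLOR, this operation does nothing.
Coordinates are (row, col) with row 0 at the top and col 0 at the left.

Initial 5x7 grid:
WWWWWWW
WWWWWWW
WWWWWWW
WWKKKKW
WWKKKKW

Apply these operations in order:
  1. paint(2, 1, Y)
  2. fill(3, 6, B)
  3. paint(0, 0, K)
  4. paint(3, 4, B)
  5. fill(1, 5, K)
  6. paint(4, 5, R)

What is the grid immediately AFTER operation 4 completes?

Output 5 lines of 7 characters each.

Answer: KBBBBBB
BBBBBBB
BYBBBBB
BBKKBKB
BBKKKKB

Derivation:
After op 1 paint(2,1,Y):
WWWWWWW
WWWWWWW
WYWWWWW
WWKKKKW
WWKKKKW
After op 2 fill(3,6,B) [26 cells changed]:
BBBBBBB
BBBBBBB
BYBBBBB
BBKKKKB
BBKKKKB
After op 3 paint(0,0,K):
KBBBBBB
BBBBBBB
BYBBBBB
BBKKKKB
BBKKKKB
After op 4 paint(3,4,B):
KBBBBBB
BBBBBBB
BYBBBBB
BBKKBKB
BBKKKKB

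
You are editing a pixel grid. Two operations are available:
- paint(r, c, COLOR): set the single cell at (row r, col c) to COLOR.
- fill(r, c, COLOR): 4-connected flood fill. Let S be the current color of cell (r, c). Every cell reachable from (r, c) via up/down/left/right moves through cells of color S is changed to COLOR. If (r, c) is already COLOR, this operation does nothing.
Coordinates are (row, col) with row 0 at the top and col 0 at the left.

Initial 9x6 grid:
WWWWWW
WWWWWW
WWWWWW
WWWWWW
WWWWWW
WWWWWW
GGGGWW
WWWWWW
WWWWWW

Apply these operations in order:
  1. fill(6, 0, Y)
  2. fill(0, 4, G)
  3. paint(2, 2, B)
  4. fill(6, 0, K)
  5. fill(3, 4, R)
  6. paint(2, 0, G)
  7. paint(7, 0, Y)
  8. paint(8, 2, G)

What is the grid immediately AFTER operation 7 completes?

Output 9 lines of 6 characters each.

Answer: RRRRRR
RRRRRR
GRBRRR
RRRRRR
RRRRRR
RRRRRR
KKKKRR
YRRRRR
RRRRRR

Derivation:
After op 1 fill(6,0,Y) [4 cells changed]:
WWWWWW
WWWWWW
WWWWWW
WWWWWW
WWWWWW
WWWWWW
YYYYWW
WWWWWW
WWWWWW
After op 2 fill(0,4,G) [50 cells changed]:
GGGGGG
GGGGGG
GGGGGG
GGGGGG
GGGGGG
GGGGGG
YYYYGG
GGGGGG
GGGGGG
After op 3 paint(2,2,B):
GGGGGG
GGGGGG
GGBGGG
GGGGGG
GGGGGG
GGGGGG
YYYYGG
GGGGGG
GGGGGG
After op 4 fill(6,0,K) [4 cells changed]:
GGGGGG
GGGGGG
GGBGGG
GGGGGG
GGGGGG
GGGGGG
KKKKGG
GGGGGG
GGGGGG
After op 5 fill(3,4,R) [49 cells changed]:
RRRRRR
RRRRRR
RRBRRR
RRRRRR
RRRRRR
RRRRRR
KKKKRR
RRRRRR
RRRRRR
After op 6 paint(2,0,G):
RRRRRR
RRRRRR
GRBRRR
RRRRRR
RRRRRR
RRRRRR
KKKKRR
RRRRRR
RRRRRR
After op 7 paint(7,0,Y):
RRRRRR
RRRRRR
GRBRRR
RRRRRR
RRRRRR
RRRRRR
KKKKRR
YRRRRR
RRRRRR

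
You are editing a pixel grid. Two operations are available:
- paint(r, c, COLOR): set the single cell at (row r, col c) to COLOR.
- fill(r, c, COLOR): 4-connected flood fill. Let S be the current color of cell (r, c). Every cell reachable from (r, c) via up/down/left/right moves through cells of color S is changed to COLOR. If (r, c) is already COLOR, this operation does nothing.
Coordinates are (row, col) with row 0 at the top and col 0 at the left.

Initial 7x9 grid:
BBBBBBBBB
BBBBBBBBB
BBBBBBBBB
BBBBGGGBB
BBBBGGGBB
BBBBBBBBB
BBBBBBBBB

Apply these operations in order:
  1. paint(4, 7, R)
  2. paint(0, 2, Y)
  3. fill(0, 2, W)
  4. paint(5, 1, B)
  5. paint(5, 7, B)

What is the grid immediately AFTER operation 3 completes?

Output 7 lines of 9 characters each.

After op 1 paint(4,7,R):
BBBBBBBBB
BBBBBBBBB
BBBBBBBBB
BBBBGGGBB
BBBBGGGRB
BBBBBBBBB
BBBBBBBBB
After op 2 paint(0,2,Y):
BBYBBBBBB
BBBBBBBBB
BBBBBBBBB
BBBBGGGBB
BBBBGGGRB
BBBBBBBBB
BBBBBBBBB
After op 3 fill(0,2,W) [1 cells changed]:
BBWBBBBBB
BBBBBBBBB
BBBBBBBBB
BBBBGGGBB
BBBBGGGRB
BBBBBBBBB
BBBBBBBBB

Answer: BBWBBBBBB
BBBBBBBBB
BBBBBBBBB
BBBBGGGBB
BBBBGGGRB
BBBBBBBBB
BBBBBBBBB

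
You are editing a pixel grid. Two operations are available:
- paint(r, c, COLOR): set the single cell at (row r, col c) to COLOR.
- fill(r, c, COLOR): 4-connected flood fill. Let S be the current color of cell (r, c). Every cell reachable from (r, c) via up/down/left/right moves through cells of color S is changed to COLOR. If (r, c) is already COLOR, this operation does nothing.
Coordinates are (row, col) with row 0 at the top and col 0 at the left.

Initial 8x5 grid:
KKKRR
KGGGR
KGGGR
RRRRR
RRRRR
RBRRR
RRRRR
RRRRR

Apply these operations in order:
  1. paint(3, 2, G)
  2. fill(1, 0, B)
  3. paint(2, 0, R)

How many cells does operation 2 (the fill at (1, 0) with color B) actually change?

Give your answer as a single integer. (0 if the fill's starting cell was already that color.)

Answer: 5

Derivation:
After op 1 paint(3,2,G):
KKKRR
KGGGR
KGGGR
RRGRR
RRRRR
RBRRR
RRRRR
RRRRR
After op 2 fill(1,0,B) [5 cells changed]:
BBBRR
BGGGR
BGGGR
RRGRR
RRRRR
RBRRR
RRRRR
RRRRR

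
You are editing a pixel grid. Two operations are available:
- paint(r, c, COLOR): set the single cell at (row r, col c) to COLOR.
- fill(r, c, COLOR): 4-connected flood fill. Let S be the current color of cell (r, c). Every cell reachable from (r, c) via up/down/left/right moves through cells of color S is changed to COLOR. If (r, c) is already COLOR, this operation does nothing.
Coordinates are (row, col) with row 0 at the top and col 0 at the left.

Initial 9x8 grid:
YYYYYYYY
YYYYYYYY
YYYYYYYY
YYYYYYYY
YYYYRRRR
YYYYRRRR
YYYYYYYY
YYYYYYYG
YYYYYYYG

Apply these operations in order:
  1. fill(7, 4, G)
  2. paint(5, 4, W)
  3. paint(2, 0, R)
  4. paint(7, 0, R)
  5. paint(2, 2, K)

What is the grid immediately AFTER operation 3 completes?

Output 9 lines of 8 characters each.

Answer: GGGGGGGG
GGGGGGGG
RGGGGGGG
GGGGGGGG
GGGGRRRR
GGGGWRRR
GGGGGGGG
GGGGGGGG
GGGGGGGG

Derivation:
After op 1 fill(7,4,G) [62 cells changed]:
GGGGGGGG
GGGGGGGG
GGGGGGGG
GGGGGGGG
GGGGRRRR
GGGGRRRR
GGGGGGGG
GGGGGGGG
GGGGGGGG
After op 2 paint(5,4,W):
GGGGGGGG
GGGGGGGG
GGGGGGGG
GGGGGGGG
GGGGRRRR
GGGGWRRR
GGGGGGGG
GGGGGGGG
GGGGGGGG
After op 3 paint(2,0,R):
GGGGGGGG
GGGGGGGG
RGGGGGGG
GGGGGGGG
GGGGRRRR
GGGGWRRR
GGGGGGGG
GGGGGGGG
GGGGGGGG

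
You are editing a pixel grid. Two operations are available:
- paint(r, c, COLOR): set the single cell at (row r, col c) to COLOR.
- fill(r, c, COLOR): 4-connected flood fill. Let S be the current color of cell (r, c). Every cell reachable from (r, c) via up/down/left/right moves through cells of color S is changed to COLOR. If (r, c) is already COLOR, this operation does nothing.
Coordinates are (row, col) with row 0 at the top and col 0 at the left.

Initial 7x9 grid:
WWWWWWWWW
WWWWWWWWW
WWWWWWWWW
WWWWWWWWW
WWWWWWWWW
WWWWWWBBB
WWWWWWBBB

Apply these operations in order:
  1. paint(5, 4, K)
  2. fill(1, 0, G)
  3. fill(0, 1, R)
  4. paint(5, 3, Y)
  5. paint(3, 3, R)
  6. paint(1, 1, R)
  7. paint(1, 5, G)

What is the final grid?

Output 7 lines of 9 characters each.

Answer: RRRRRRRRR
RRRRRGRRR
RRRRRRRRR
RRRRRRRRR
RRRRRRRRR
RRRYKRBBB
RRRRRRBBB

Derivation:
After op 1 paint(5,4,K):
WWWWWWWWW
WWWWWWWWW
WWWWWWWWW
WWWWWWWWW
WWWWWWWWW
WWWWKWBBB
WWWWWWBBB
After op 2 fill(1,0,G) [56 cells changed]:
GGGGGGGGG
GGGGGGGGG
GGGGGGGGG
GGGGGGGGG
GGGGGGGGG
GGGGKGBBB
GGGGGGBBB
After op 3 fill(0,1,R) [56 cells changed]:
RRRRRRRRR
RRRRRRRRR
RRRRRRRRR
RRRRRRRRR
RRRRRRRRR
RRRRKRBBB
RRRRRRBBB
After op 4 paint(5,3,Y):
RRRRRRRRR
RRRRRRRRR
RRRRRRRRR
RRRRRRRRR
RRRRRRRRR
RRRYKRBBB
RRRRRRBBB
After op 5 paint(3,3,R):
RRRRRRRRR
RRRRRRRRR
RRRRRRRRR
RRRRRRRRR
RRRRRRRRR
RRRYKRBBB
RRRRRRBBB
After op 6 paint(1,1,R):
RRRRRRRRR
RRRRRRRRR
RRRRRRRRR
RRRRRRRRR
RRRRRRRRR
RRRYKRBBB
RRRRRRBBB
After op 7 paint(1,5,G):
RRRRRRRRR
RRRRRGRRR
RRRRRRRRR
RRRRRRRRR
RRRRRRRRR
RRRYKRBBB
RRRRRRBBB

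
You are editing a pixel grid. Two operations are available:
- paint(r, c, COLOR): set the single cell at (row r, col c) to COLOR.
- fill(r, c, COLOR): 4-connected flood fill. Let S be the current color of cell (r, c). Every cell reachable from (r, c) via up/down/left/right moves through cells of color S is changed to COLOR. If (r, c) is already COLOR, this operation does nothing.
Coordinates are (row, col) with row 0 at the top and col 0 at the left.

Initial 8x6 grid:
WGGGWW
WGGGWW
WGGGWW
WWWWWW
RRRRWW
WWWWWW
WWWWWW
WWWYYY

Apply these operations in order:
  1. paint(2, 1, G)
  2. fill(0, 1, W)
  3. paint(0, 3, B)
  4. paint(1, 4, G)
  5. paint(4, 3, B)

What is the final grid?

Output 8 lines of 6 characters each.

After op 1 paint(2,1,G):
WGGGWW
WGGGWW
WGGGWW
WWWWWW
RRRRWW
WWWWWW
WWWWWW
WWWYYY
After op 2 fill(0,1,W) [9 cells changed]:
WWWWWW
WWWWWW
WWWWWW
WWWWWW
RRRRWW
WWWWWW
WWWWWW
WWWYYY
After op 3 paint(0,3,B):
WWWBWW
WWWWWW
WWWWWW
WWWWWW
RRRRWW
WWWWWW
WWWWWW
WWWYYY
After op 4 paint(1,4,G):
WWWBWW
WWWWGW
WWWWWW
WWWWWW
RRRRWW
WWWWWW
WWWWWW
WWWYYY
After op 5 paint(4,3,B):
WWWBWW
WWWWGW
WWWWWW
WWWWWW
RRRBWW
WWWWWW
WWWWWW
WWWYYY

Answer: WWWBWW
WWWWGW
WWWWWW
WWWWWW
RRRBWW
WWWWWW
WWWWWW
WWWYYY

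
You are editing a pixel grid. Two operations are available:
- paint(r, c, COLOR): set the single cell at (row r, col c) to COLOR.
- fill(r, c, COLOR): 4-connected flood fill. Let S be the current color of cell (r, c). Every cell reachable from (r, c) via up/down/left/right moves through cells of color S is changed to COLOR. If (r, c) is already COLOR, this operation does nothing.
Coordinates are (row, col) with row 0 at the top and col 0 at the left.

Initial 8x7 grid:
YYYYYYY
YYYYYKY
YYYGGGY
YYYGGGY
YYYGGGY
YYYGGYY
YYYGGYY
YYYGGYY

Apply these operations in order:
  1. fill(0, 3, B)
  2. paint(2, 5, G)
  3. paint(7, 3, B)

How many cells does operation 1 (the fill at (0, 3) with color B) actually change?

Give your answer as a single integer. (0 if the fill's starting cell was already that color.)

After op 1 fill(0,3,B) [40 cells changed]:
BBBBBBB
BBBBBKB
BBBGGGB
BBBGGGB
BBBGGGB
BBBGGBB
BBBGGBB
BBBGGBB

Answer: 40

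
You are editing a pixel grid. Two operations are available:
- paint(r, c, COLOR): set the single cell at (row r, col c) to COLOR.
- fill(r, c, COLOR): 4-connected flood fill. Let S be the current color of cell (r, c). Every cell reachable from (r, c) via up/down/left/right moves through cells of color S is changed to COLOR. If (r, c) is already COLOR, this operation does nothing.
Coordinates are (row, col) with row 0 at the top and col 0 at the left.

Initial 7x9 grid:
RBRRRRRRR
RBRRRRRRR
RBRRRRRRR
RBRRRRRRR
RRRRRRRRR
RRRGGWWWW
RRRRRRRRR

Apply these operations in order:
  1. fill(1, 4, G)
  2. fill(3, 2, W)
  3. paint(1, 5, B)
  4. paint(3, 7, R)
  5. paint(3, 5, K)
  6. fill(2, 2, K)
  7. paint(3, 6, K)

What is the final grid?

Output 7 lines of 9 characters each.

Answer: KBKKKKKKK
KBKKKBKKK
KBKKKKKKK
KBKKKKKRK
KKKKKKKKK
KKKKKKKKK
KKKKKKKKK

Derivation:
After op 1 fill(1,4,G) [53 cells changed]:
GBGGGGGGG
GBGGGGGGG
GBGGGGGGG
GBGGGGGGG
GGGGGGGGG
GGGGGWWWW
GGGGGGGGG
After op 2 fill(3,2,W) [55 cells changed]:
WBWWWWWWW
WBWWWWWWW
WBWWWWWWW
WBWWWWWWW
WWWWWWWWW
WWWWWWWWW
WWWWWWWWW
After op 3 paint(1,5,B):
WBWWWWWWW
WBWWWBWWW
WBWWWWWWW
WBWWWWWWW
WWWWWWWWW
WWWWWWWWW
WWWWWWWWW
After op 4 paint(3,7,R):
WBWWWWWWW
WBWWWBWWW
WBWWWWWWW
WBWWWWWRW
WWWWWWWWW
WWWWWWWWW
WWWWWWWWW
After op 5 paint(3,5,K):
WBWWWWWWW
WBWWWBWWW
WBWWWWWWW
WBWWWKWRW
WWWWWWWWW
WWWWWWWWW
WWWWWWWWW
After op 6 fill(2,2,K) [56 cells changed]:
KBKKKKKKK
KBKKKBKKK
KBKKKKKKK
KBKKKKKRK
KKKKKKKKK
KKKKKKKKK
KKKKKKKKK
After op 7 paint(3,6,K):
KBKKKKKKK
KBKKKBKKK
KBKKKKKKK
KBKKKKKRK
KKKKKKKKK
KKKKKKKKK
KKKKKKKKK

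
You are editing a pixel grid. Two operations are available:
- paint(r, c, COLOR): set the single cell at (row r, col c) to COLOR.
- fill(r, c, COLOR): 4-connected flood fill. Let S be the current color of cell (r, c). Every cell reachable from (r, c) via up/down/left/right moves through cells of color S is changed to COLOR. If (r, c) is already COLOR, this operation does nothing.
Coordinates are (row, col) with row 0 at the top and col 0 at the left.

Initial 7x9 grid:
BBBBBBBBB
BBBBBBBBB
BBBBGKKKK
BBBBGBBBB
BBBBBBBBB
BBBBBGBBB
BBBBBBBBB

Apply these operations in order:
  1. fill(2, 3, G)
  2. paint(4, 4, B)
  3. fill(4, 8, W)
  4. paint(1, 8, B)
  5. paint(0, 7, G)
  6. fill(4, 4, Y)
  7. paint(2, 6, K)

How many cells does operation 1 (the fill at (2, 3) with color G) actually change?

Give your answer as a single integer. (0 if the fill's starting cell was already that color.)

Answer: 56

Derivation:
After op 1 fill(2,3,G) [56 cells changed]:
GGGGGGGGG
GGGGGGGGG
GGGGGKKKK
GGGGGGGGG
GGGGGGGGG
GGGGGGGGG
GGGGGGGGG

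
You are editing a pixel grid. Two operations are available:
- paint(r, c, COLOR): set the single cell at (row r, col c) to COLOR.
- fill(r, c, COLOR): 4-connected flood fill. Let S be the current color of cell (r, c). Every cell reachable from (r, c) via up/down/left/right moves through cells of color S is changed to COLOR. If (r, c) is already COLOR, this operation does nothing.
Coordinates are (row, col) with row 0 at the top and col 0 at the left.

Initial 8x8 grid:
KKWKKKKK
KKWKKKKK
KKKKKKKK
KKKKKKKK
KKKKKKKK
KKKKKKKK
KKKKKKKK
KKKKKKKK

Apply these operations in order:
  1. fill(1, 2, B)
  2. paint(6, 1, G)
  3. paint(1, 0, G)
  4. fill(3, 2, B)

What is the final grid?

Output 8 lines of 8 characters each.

After op 1 fill(1,2,B) [2 cells changed]:
KKBKKKKK
KKBKKKKK
KKKKKKKK
KKKKKKKK
KKKKKKKK
KKKKKKKK
KKKKKKKK
KKKKKKKK
After op 2 paint(6,1,G):
KKBKKKKK
KKBKKKKK
KKKKKKKK
KKKKKKKK
KKKKKKKK
KKKKKKKK
KGKKKKKK
KKKKKKKK
After op 3 paint(1,0,G):
KKBKKKKK
GKBKKKKK
KKKKKKKK
KKKKKKKK
KKKKKKKK
KKKKKKKK
KGKKKKKK
KKKKKKKK
After op 4 fill(3,2,B) [60 cells changed]:
BBBBBBBB
GBBBBBBB
BBBBBBBB
BBBBBBBB
BBBBBBBB
BBBBBBBB
BGBBBBBB
BBBBBBBB

Answer: BBBBBBBB
GBBBBBBB
BBBBBBBB
BBBBBBBB
BBBBBBBB
BBBBBBBB
BGBBBBBB
BBBBBBBB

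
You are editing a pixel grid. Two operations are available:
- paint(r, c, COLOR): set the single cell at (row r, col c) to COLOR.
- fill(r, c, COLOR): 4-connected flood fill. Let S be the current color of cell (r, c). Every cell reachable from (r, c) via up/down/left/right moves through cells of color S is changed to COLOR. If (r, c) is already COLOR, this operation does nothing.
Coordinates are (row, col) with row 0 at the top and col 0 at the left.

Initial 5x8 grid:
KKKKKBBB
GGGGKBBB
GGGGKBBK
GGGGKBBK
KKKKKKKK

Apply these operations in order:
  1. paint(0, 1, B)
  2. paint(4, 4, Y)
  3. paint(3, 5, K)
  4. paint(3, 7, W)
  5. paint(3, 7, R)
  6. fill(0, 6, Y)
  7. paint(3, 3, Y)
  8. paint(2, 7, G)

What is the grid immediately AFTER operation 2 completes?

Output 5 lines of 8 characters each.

After op 1 paint(0,1,B):
KBKKKBBB
GGGGKBBB
GGGGKBBK
GGGGKBBK
KKKKKKKK
After op 2 paint(4,4,Y):
KBKKKBBB
GGGGKBBB
GGGGKBBK
GGGGKBBK
KKKKYKKK

Answer: KBKKKBBB
GGGGKBBB
GGGGKBBK
GGGGKBBK
KKKKYKKK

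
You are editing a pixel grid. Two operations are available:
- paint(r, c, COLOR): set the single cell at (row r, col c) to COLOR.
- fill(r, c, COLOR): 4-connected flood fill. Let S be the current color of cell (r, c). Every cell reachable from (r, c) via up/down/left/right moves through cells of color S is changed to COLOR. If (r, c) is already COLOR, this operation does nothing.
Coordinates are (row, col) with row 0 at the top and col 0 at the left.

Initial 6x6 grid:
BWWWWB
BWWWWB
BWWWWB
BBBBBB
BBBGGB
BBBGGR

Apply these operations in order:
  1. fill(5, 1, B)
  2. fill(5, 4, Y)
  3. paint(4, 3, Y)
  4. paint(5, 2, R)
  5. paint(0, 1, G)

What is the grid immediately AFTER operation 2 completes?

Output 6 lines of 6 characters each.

After op 1 fill(5,1,B) [0 cells changed]:
BWWWWB
BWWWWB
BWWWWB
BBBBBB
BBBGGB
BBBGGR
After op 2 fill(5,4,Y) [4 cells changed]:
BWWWWB
BWWWWB
BWWWWB
BBBBBB
BBBYYB
BBBYYR

Answer: BWWWWB
BWWWWB
BWWWWB
BBBBBB
BBBYYB
BBBYYR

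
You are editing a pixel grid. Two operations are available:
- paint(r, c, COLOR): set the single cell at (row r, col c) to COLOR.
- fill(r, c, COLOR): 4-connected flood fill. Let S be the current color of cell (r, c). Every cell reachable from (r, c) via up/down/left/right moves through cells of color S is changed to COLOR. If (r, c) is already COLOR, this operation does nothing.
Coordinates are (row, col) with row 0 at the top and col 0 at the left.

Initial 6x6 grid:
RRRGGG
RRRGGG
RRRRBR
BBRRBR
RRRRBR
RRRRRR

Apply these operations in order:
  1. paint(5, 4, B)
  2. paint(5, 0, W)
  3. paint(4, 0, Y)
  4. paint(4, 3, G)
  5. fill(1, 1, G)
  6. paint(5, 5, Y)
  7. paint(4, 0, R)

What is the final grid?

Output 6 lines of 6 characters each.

Answer: GGGGGG
GGGGGG
GGGGBR
BBGGBR
RGGGBR
WGGGBY

Derivation:
After op 1 paint(5,4,B):
RRRGGG
RRRGGG
RRRRBR
BBRRBR
RRRRBR
RRRRBR
After op 2 paint(5,0,W):
RRRGGG
RRRGGG
RRRRBR
BBRRBR
RRRRBR
WRRRBR
After op 3 paint(4,0,Y):
RRRGGG
RRRGGG
RRRRBR
BBRRBR
YRRRBR
WRRRBR
After op 4 paint(4,3,G):
RRRGGG
RRRGGG
RRRRBR
BBRRBR
YRRGBR
WRRRBR
After op 5 fill(1,1,G) [17 cells changed]:
GGGGGG
GGGGGG
GGGGBR
BBGGBR
YGGGBR
WGGGBR
After op 6 paint(5,5,Y):
GGGGGG
GGGGGG
GGGGBR
BBGGBR
YGGGBR
WGGGBY
After op 7 paint(4,0,R):
GGGGGG
GGGGGG
GGGGBR
BBGGBR
RGGGBR
WGGGBY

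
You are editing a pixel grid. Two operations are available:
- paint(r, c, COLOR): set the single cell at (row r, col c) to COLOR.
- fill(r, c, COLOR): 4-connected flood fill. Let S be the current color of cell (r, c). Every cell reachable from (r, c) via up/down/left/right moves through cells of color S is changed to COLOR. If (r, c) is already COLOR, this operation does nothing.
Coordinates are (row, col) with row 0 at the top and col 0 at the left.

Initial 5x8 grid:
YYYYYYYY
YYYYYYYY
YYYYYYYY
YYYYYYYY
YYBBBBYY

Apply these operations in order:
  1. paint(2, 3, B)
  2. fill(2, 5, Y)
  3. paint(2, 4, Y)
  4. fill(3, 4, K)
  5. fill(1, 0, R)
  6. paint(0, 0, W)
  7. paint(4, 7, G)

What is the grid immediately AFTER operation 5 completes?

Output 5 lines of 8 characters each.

After op 1 paint(2,3,B):
YYYYYYYY
YYYYYYYY
YYYBYYYY
YYYYYYYY
YYBBBBYY
After op 2 fill(2,5,Y) [0 cells changed]:
YYYYYYYY
YYYYYYYY
YYYBYYYY
YYYYYYYY
YYBBBBYY
After op 3 paint(2,4,Y):
YYYYYYYY
YYYYYYYY
YYYBYYYY
YYYYYYYY
YYBBBBYY
After op 4 fill(3,4,K) [35 cells changed]:
KKKKKKKK
KKKKKKKK
KKKBKKKK
KKKKKKKK
KKBBBBKK
After op 5 fill(1,0,R) [35 cells changed]:
RRRRRRRR
RRRRRRRR
RRRBRRRR
RRRRRRRR
RRBBBBRR

Answer: RRRRRRRR
RRRRRRRR
RRRBRRRR
RRRRRRRR
RRBBBBRR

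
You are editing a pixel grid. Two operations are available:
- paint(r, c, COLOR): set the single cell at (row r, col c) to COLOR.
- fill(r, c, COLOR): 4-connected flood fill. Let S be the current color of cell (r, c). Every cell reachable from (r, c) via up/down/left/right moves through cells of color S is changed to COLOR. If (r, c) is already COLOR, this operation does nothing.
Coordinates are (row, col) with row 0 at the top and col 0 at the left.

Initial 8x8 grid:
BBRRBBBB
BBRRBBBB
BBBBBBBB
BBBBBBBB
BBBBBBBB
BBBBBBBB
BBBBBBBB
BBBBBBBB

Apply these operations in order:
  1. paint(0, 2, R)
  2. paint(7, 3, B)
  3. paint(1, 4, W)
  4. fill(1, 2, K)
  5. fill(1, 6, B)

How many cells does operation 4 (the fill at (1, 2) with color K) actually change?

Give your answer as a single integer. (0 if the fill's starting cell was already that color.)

Answer: 4

Derivation:
After op 1 paint(0,2,R):
BBRRBBBB
BBRRBBBB
BBBBBBBB
BBBBBBBB
BBBBBBBB
BBBBBBBB
BBBBBBBB
BBBBBBBB
After op 2 paint(7,3,B):
BBRRBBBB
BBRRBBBB
BBBBBBBB
BBBBBBBB
BBBBBBBB
BBBBBBBB
BBBBBBBB
BBBBBBBB
After op 3 paint(1,4,W):
BBRRBBBB
BBRRWBBB
BBBBBBBB
BBBBBBBB
BBBBBBBB
BBBBBBBB
BBBBBBBB
BBBBBBBB
After op 4 fill(1,2,K) [4 cells changed]:
BBKKBBBB
BBKKWBBB
BBBBBBBB
BBBBBBBB
BBBBBBBB
BBBBBBBB
BBBBBBBB
BBBBBBBB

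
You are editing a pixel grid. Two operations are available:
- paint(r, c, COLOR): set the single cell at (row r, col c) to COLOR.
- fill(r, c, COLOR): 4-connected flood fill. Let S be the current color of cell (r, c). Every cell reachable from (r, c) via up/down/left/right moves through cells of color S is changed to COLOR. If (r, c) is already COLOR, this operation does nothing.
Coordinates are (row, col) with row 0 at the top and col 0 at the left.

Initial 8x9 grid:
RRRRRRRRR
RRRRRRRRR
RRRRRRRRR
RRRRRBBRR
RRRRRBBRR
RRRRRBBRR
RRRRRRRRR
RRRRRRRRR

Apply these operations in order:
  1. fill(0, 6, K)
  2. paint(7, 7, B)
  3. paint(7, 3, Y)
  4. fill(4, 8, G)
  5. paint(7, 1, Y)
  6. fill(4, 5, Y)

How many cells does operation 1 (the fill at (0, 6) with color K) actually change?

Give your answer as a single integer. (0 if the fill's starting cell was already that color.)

Answer: 66

Derivation:
After op 1 fill(0,6,K) [66 cells changed]:
KKKKKKKKK
KKKKKKKKK
KKKKKKKKK
KKKKKBBKK
KKKKKBBKK
KKKKKBBKK
KKKKKKKKK
KKKKKKKKK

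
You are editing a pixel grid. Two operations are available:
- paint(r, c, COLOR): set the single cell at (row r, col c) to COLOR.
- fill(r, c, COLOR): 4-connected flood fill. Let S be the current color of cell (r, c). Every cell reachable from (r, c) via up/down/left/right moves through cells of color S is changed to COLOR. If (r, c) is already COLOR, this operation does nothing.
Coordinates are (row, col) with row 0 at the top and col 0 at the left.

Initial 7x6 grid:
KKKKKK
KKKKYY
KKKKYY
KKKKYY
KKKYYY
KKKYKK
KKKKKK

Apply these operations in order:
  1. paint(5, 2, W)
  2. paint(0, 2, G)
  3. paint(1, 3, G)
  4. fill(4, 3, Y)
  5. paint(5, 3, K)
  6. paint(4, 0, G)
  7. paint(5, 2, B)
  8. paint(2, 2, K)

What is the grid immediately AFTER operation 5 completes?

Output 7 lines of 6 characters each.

After op 1 paint(5,2,W):
KKKKKK
KKKKYY
KKKKYY
KKKKYY
KKKYYY
KKWYKK
KKKKKK
After op 2 paint(0,2,G):
KKGKKK
KKKKYY
KKKKYY
KKKKYY
KKKYYY
KKWYKK
KKKKKK
After op 3 paint(1,3,G):
KKGKKK
KKKGYY
KKKKYY
KKKKYY
KKKYYY
KKWYKK
KKKKKK
After op 4 fill(4,3,Y) [0 cells changed]:
KKGKKK
KKKGYY
KKKKYY
KKKKYY
KKKYYY
KKWYKK
KKKKKK
After op 5 paint(5,3,K):
KKGKKK
KKKGYY
KKKKYY
KKKKYY
KKKYYY
KKWKKK
KKKKKK

Answer: KKGKKK
KKKGYY
KKKKYY
KKKKYY
KKKYYY
KKWKKK
KKKKKK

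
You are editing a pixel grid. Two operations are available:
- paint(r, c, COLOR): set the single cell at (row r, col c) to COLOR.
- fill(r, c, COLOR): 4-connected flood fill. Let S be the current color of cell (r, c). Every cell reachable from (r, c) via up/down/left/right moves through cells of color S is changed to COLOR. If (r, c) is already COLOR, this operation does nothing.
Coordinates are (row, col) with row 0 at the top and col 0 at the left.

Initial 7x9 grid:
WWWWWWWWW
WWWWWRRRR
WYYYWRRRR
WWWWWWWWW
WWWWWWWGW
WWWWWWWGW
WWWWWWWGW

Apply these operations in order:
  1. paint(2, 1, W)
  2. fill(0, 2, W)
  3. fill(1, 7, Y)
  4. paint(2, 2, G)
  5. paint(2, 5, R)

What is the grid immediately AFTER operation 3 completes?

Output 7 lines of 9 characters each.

Answer: WWWWWWWWW
WWWWWYYYY
WWYYWYYYY
WWWWWWWWW
WWWWWWWGW
WWWWWWWGW
WWWWWWWGW

Derivation:
After op 1 paint(2,1,W):
WWWWWWWWW
WWWWWRRRR
WWYYWRRRR
WWWWWWWWW
WWWWWWWGW
WWWWWWWGW
WWWWWWWGW
After op 2 fill(0,2,W) [0 cells changed]:
WWWWWWWWW
WWWWWRRRR
WWYYWRRRR
WWWWWWWWW
WWWWWWWGW
WWWWWWWGW
WWWWWWWGW
After op 3 fill(1,7,Y) [8 cells changed]:
WWWWWWWWW
WWWWWYYYY
WWYYWYYYY
WWWWWWWWW
WWWWWWWGW
WWWWWWWGW
WWWWWWWGW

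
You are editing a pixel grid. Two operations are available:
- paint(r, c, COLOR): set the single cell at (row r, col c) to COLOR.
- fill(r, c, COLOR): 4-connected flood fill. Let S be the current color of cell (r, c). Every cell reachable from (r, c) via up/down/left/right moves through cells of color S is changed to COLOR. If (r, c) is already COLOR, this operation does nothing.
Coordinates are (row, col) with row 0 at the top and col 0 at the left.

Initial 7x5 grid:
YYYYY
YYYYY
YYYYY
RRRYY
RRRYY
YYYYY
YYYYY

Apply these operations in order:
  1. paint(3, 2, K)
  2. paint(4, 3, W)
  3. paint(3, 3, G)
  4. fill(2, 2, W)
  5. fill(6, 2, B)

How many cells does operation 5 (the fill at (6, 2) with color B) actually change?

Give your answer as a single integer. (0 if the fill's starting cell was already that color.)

After op 1 paint(3,2,K):
YYYYY
YYYYY
YYYYY
RRKYY
RRRYY
YYYYY
YYYYY
After op 2 paint(4,3,W):
YYYYY
YYYYY
YYYYY
RRKYY
RRRWY
YYYYY
YYYYY
After op 3 paint(3,3,G):
YYYYY
YYYYY
YYYYY
RRKGY
RRRWY
YYYYY
YYYYY
After op 4 fill(2,2,W) [27 cells changed]:
WWWWW
WWWWW
WWWWW
RRKGW
RRRWW
WWWWW
WWWWW
After op 5 fill(6,2,B) [28 cells changed]:
BBBBB
BBBBB
BBBBB
RRKGB
RRRBB
BBBBB
BBBBB

Answer: 28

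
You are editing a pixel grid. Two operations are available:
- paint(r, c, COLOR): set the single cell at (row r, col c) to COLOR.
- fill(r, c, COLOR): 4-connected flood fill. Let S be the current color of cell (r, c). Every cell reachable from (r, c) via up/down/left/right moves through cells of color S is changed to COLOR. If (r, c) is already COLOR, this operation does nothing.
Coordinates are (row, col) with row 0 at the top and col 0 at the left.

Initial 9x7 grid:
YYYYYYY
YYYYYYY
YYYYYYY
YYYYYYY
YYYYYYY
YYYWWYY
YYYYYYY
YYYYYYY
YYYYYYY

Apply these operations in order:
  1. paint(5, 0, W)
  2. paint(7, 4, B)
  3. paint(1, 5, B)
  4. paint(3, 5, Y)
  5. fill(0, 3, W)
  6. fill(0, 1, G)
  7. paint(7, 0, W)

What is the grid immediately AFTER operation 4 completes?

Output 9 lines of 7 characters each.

Answer: YYYYYYY
YYYYYBY
YYYYYYY
YYYYYYY
YYYYYYY
WYYWWYY
YYYYYYY
YYYYBYY
YYYYYYY

Derivation:
After op 1 paint(5,0,W):
YYYYYYY
YYYYYYY
YYYYYYY
YYYYYYY
YYYYYYY
WYYWWYY
YYYYYYY
YYYYYYY
YYYYYYY
After op 2 paint(7,4,B):
YYYYYYY
YYYYYYY
YYYYYYY
YYYYYYY
YYYYYYY
WYYWWYY
YYYYYYY
YYYYBYY
YYYYYYY
After op 3 paint(1,5,B):
YYYYYYY
YYYYYBY
YYYYYYY
YYYYYYY
YYYYYYY
WYYWWYY
YYYYYYY
YYYYBYY
YYYYYYY
After op 4 paint(3,5,Y):
YYYYYYY
YYYYYBY
YYYYYYY
YYYYYYY
YYYYYYY
WYYWWYY
YYYYYYY
YYYYBYY
YYYYYYY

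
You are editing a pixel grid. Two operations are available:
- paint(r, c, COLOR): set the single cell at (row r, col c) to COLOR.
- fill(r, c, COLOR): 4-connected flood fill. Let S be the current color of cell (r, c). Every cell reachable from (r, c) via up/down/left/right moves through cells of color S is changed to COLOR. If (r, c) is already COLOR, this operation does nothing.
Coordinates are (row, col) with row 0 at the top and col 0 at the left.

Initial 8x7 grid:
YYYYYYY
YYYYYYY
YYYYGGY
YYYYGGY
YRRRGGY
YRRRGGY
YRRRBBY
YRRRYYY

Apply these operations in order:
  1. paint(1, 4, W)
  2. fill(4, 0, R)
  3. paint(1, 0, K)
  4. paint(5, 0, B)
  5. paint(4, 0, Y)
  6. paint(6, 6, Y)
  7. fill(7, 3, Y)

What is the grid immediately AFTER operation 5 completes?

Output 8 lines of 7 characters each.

Answer: RRRRRRR
KRRRWRR
RRRRGGR
RRRRGGR
YRRRGGR
BRRRGGR
RRRRBBR
RRRRRRR

Derivation:
After op 1 paint(1,4,W):
YYYYYYY
YYYYWYY
YYYYGGY
YYYYGGY
YRRRGGY
YRRRGGY
YRRRBBY
YRRRYYY
After op 2 fill(4,0,R) [33 cells changed]:
RRRRRRR
RRRRWRR
RRRRGGR
RRRRGGR
RRRRGGR
RRRRGGR
RRRRBBR
RRRRRRR
After op 3 paint(1,0,K):
RRRRRRR
KRRRWRR
RRRRGGR
RRRRGGR
RRRRGGR
RRRRGGR
RRRRBBR
RRRRRRR
After op 4 paint(5,0,B):
RRRRRRR
KRRRWRR
RRRRGGR
RRRRGGR
RRRRGGR
BRRRGGR
RRRRBBR
RRRRRRR
After op 5 paint(4,0,Y):
RRRRRRR
KRRRWRR
RRRRGGR
RRRRGGR
YRRRGGR
BRRRGGR
RRRRBBR
RRRRRRR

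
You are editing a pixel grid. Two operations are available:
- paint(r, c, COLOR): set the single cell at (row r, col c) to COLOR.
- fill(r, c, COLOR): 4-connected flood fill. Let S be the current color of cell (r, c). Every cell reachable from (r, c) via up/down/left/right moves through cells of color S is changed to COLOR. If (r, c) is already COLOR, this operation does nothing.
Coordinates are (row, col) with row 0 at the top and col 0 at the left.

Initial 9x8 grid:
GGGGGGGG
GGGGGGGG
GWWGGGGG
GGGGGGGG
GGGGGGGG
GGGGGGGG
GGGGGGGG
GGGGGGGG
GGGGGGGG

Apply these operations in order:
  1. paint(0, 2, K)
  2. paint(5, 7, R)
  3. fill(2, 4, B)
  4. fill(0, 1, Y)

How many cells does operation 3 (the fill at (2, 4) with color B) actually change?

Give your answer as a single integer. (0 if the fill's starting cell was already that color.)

Answer: 68

Derivation:
After op 1 paint(0,2,K):
GGKGGGGG
GGGGGGGG
GWWGGGGG
GGGGGGGG
GGGGGGGG
GGGGGGGG
GGGGGGGG
GGGGGGGG
GGGGGGGG
After op 2 paint(5,7,R):
GGKGGGGG
GGGGGGGG
GWWGGGGG
GGGGGGGG
GGGGGGGG
GGGGGGGR
GGGGGGGG
GGGGGGGG
GGGGGGGG
After op 3 fill(2,4,B) [68 cells changed]:
BBKBBBBB
BBBBBBBB
BWWBBBBB
BBBBBBBB
BBBBBBBB
BBBBBBBR
BBBBBBBB
BBBBBBBB
BBBBBBBB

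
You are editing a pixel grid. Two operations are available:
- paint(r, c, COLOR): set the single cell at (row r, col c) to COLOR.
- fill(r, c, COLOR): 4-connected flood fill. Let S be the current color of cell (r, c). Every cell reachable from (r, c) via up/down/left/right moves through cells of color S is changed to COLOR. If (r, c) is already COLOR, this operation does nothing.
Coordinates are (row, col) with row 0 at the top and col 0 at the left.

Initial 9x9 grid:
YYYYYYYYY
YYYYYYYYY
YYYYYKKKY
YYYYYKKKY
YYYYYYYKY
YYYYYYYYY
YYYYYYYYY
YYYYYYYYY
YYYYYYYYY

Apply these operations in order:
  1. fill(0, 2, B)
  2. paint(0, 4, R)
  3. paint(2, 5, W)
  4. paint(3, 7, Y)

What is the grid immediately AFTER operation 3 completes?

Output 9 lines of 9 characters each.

After op 1 fill(0,2,B) [74 cells changed]:
BBBBBBBBB
BBBBBBBBB
BBBBBKKKB
BBBBBKKKB
BBBBBBBKB
BBBBBBBBB
BBBBBBBBB
BBBBBBBBB
BBBBBBBBB
After op 2 paint(0,4,R):
BBBBRBBBB
BBBBBBBBB
BBBBBKKKB
BBBBBKKKB
BBBBBBBKB
BBBBBBBBB
BBBBBBBBB
BBBBBBBBB
BBBBBBBBB
After op 3 paint(2,5,W):
BBBBRBBBB
BBBBBBBBB
BBBBBWKKB
BBBBBKKKB
BBBBBBBKB
BBBBBBBBB
BBBBBBBBB
BBBBBBBBB
BBBBBBBBB

Answer: BBBBRBBBB
BBBBBBBBB
BBBBBWKKB
BBBBBKKKB
BBBBBBBKB
BBBBBBBBB
BBBBBBBBB
BBBBBBBBB
BBBBBBBBB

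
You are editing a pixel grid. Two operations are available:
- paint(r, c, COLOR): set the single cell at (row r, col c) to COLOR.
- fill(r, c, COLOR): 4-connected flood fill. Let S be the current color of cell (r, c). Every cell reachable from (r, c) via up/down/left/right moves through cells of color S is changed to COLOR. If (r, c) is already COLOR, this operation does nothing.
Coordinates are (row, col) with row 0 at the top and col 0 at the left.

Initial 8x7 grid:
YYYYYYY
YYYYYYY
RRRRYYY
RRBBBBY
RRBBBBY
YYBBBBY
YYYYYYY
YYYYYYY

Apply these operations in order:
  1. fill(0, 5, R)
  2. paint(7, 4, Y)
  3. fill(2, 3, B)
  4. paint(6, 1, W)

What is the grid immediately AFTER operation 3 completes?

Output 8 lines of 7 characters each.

Answer: BBBBBBB
BBBBBBB
BBBBBBB
BBBBBBB
BBBBBBB
BBBBBBB
BBBBBBB
BBBBYBB

Derivation:
After op 1 fill(0,5,R) [36 cells changed]:
RRRRRRR
RRRRRRR
RRRRRRR
RRBBBBR
RRBBBBR
RRBBBBR
RRRRRRR
RRRRRRR
After op 2 paint(7,4,Y):
RRRRRRR
RRRRRRR
RRRRRRR
RRBBBBR
RRBBBBR
RRBBBBR
RRRRRRR
RRRRYRR
After op 3 fill(2,3,B) [43 cells changed]:
BBBBBBB
BBBBBBB
BBBBBBB
BBBBBBB
BBBBBBB
BBBBBBB
BBBBBBB
BBBBYBB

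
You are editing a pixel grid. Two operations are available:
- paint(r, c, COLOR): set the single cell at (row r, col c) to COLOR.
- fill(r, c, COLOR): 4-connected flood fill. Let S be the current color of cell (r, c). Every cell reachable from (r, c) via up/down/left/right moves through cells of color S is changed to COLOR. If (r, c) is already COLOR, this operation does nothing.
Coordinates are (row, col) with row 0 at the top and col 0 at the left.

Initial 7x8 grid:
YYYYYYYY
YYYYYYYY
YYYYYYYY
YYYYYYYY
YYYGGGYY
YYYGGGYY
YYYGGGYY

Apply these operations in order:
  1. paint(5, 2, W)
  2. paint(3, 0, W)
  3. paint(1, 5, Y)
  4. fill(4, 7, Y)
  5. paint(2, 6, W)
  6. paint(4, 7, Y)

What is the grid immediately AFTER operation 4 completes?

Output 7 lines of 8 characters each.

Answer: YYYYYYYY
YYYYYYYY
YYYYYYYY
WYYYYYYY
YYYGGGYY
YYWGGGYY
YYYGGGYY

Derivation:
After op 1 paint(5,2,W):
YYYYYYYY
YYYYYYYY
YYYYYYYY
YYYYYYYY
YYYGGGYY
YYWGGGYY
YYYGGGYY
After op 2 paint(3,0,W):
YYYYYYYY
YYYYYYYY
YYYYYYYY
WYYYYYYY
YYYGGGYY
YYWGGGYY
YYYGGGYY
After op 3 paint(1,5,Y):
YYYYYYYY
YYYYYYYY
YYYYYYYY
WYYYYYYY
YYYGGGYY
YYWGGGYY
YYYGGGYY
After op 4 fill(4,7,Y) [0 cells changed]:
YYYYYYYY
YYYYYYYY
YYYYYYYY
WYYYYYYY
YYYGGGYY
YYWGGGYY
YYYGGGYY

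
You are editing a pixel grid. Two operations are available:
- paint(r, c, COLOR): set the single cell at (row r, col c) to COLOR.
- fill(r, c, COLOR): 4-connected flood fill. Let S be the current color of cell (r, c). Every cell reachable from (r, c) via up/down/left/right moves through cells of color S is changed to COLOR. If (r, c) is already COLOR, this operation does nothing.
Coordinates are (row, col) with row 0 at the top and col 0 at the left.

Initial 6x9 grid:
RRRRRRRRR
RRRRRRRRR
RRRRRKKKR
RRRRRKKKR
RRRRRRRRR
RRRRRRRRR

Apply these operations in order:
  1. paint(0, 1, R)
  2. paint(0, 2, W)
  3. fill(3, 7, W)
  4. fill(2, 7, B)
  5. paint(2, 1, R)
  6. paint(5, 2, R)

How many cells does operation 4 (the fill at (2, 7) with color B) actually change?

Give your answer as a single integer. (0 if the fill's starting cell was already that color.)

After op 1 paint(0,1,R):
RRRRRRRRR
RRRRRRRRR
RRRRRKKKR
RRRRRKKKR
RRRRRRRRR
RRRRRRRRR
After op 2 paint(0,2,W):
RRWRRRRRR
RRRRRRRRR
RRRRRKKKR
RRRRRKKKR
RRRRRRRRR
RRRRRRRRR
After op 3 fill(3,7,W) [6 cells changed]:
RRWRRRRRR
RRRRRRRRR
RRRRRWWWR
RRRRRWWWR
RRRRRRRRR
RRRRRRRRR
After op 4 fill(2,7,B) [6 cells changed]:
RRWRRRRRR
RRRRRRRRR
RRRRRBBBR
RRRRRBBBR
RRRRRRRRR
RRRRRRRRR

Answer: 6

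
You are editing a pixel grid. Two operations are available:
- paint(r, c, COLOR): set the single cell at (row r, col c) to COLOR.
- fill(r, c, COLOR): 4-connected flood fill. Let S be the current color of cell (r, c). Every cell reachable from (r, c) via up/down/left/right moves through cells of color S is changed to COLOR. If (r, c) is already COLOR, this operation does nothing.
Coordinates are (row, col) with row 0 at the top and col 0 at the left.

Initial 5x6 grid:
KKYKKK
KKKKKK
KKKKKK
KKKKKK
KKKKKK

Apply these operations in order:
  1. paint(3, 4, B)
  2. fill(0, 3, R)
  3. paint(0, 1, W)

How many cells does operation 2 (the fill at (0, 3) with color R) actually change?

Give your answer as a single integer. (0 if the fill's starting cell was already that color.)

After op 1 paint(3,4,B):
KKYKKK
KKKKKK
KKKKKK
KKKKBK
KKKKKK
After op 2 fill(0,3,R) [28 cells changed]:
RRYRRR
RRRRRR
RRRRRR
RRRRBR
RRRRRR

Answer: 28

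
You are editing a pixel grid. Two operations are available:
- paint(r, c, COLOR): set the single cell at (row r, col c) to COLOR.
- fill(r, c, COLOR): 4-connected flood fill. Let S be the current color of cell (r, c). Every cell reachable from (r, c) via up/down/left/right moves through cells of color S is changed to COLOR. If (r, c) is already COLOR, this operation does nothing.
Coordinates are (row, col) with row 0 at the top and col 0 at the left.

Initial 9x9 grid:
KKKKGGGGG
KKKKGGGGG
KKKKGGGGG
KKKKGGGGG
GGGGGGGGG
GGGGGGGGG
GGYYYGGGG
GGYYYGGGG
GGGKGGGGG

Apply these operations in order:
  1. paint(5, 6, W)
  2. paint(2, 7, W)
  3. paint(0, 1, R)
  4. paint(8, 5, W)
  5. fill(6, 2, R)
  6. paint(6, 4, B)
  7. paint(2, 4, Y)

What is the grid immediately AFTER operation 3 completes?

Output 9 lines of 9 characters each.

Answer: KRKKGGGGG
KKKKGGGGG
KKKKGGGWG
KKKKGGGGG
GGGGGGGGG
GGGGGGWGG
GGYYYGGGG
GGYYYGGGG
GGGKGGGGG

Derivation:
After op 1 paint(5,6,W):
KKKKGGGGG
KKKKGGGGG
KKKKGGGGG
KKKKGGGGG
GGGGGGGGG
GGGGGGWGG
GGYYYGGGG
GGYYYGGGG
GGGKGGGGG
After op 2 paint(2,7,W):
KKKKGGGGG
KKKKGGGGG
KKKKGGGWG
KKKKGGGGG
GGGGGGGGG
GGGGGGWGG
GGYYYGGGG
GGYYYGGGG
GGGKGGGGG
After op 3 paint(0,1,R):
KRKKGGGGG
KKKKGGGGG
KKKKGGGWG
KKKKGGGGG
GGGGGGGGG
GGGGGGWGG
GGYYYGGGG
GGYYYGGGG
GGGKGGGGG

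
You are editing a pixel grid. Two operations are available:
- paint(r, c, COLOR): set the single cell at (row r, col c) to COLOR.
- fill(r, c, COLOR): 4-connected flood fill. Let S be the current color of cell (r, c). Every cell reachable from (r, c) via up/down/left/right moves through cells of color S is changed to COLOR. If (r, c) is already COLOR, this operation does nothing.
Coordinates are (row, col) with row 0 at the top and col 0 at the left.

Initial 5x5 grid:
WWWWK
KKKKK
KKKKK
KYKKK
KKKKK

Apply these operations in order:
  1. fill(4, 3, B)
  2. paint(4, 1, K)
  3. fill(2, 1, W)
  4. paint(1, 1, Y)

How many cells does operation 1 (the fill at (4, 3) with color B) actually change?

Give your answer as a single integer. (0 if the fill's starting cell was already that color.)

Answer: 20

Derivation:
After op 1 fill(4,3,B) [20 cells changed]:
WWWWB
BBBBB
BBBBB
BYBBB
BBBBB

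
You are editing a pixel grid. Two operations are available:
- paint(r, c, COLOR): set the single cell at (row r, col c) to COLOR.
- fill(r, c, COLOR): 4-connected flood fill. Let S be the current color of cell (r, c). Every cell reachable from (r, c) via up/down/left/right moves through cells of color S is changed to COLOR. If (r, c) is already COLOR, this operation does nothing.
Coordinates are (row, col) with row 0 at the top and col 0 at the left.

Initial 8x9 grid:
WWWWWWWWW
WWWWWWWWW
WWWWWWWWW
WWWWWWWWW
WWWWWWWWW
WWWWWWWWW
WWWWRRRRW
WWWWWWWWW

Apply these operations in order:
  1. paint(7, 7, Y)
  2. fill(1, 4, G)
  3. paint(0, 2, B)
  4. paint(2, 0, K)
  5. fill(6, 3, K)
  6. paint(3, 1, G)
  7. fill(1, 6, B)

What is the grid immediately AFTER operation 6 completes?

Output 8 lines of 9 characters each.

Answer: KKBKKKKKK
KKKKKKKKK
KKKKKKKKK
KGKKKKKKK
KKKKKKKKK
KKKKKKKKK
KKKKRRRRK
KKKKKKKYK

Derivation:
After op 1 paint(7,7,Y):
WWWWWWWWW
WWWWWWWWW
WWWWWWWWW
WWWWWWWWW
WWWWWWWWW
WWWWWWWWW
WWWWRRRRW
WWWWWWWYW
After op 2 fill(1,4,G) [67 cells changed]:
GGGGGGGGG
GGGGGGGGG
GGGGGGGGG
GGGGGGGGG
GGGGGGGGG
GGGGGGGGG
GGGGRRRRG
GGGGGGGYG
After op 3 paint(0,2,B):
GGBGGGGGG
GGGGGGGGG
GGGGGGGGG
GGGGGGGGG
GGGGGGGGG
GGGGGGGGG
GGGGRRRRG
GGGGGGGYG
After op 4 paint(2,0,K):
GGBGGGGGG
GGGGGGGGG
KGGGGGGGG
GGGGGGGGG
GGGGGGGGG
GGGGGGGGG
GGGGRRRRG
GGGGGGGYG
After op 5 fill(6,3,K) [65 cells changed]:
KKBKKKKKK
KKKKKKKKK
KKKKKKKKK
KKKKKKKKK
KKKKKKKKK
KKKKKKKKK
KKKKRRRRK
KKKKKKKYK
After op 6 paint(3,1,G):
KKBKKKKKK
KKKKKKKKK
KKKKKKKKK
KGKKKKKKK
KKKKKKKKK
KKKKKKKKK
KKKKRRRRK
KKKKKKKYK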